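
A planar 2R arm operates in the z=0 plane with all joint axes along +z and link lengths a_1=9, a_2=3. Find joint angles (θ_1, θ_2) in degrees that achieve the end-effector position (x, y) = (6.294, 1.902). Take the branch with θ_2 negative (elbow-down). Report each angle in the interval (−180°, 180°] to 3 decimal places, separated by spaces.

29.999 -150.005

cos θ_2 = (43.2320−9²−3²)/(2·9·3) = -0.8661; θ_2 = -150.0055° (elbow-down)
β = atan2(1.9020,6.2940) = 16.8144°; ψ = atan2(-1.4998,6.4018) = -13.1850°
θ_1 = β − ψ = 29.9994°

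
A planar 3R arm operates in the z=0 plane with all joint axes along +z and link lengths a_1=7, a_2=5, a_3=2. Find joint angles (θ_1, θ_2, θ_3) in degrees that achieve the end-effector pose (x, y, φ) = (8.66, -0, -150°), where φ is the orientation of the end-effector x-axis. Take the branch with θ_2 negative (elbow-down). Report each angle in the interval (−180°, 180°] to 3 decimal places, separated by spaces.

30.002 -60.005 -119.997

wrist centre = target − a_3·(cos φ, sin φ) = (10.3921, 1.0000)
cos θ_2 = (108.9947−7²−5²)/(2·7·5) = 0.4999; θ_2 = -60.0050° (elbow-down)
β = atan2(1.0000,10.3921) = 5.4965°; ψ = atan2(-4.3303,9.4996) = -24.5056°
θ_1 = β − ψ = 30.0021°
θ_3 = φ − θ_1 − θ_2 = -119.9971° (wrapped to (-180°,180°])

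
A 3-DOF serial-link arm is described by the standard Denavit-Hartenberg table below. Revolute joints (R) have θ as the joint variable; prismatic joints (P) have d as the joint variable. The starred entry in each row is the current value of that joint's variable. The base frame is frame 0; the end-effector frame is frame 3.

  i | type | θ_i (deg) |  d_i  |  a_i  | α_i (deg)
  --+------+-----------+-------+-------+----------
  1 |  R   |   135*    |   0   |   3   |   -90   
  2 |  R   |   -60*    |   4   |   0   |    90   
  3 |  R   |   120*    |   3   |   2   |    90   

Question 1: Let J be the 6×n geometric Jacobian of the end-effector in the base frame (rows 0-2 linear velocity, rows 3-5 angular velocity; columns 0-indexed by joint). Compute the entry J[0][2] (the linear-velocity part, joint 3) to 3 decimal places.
1.319

axis z_2 = (0.6124,-0.6124,0.5000); lever o_n−o_2 = (0.9659,-3.4154,0.6340)
cross product → J_v[:, 2] = (1.3195,0.0947,-1.5000)
J_ω[:, 2] = z_2
entry J[0][2] = 1.3195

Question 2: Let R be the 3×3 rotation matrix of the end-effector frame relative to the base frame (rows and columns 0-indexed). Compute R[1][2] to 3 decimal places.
End-effector z-axis (col 2 of R) = (-0.6597,-0.0474,0.7500)
R[1][2] = -0.0474

-0.047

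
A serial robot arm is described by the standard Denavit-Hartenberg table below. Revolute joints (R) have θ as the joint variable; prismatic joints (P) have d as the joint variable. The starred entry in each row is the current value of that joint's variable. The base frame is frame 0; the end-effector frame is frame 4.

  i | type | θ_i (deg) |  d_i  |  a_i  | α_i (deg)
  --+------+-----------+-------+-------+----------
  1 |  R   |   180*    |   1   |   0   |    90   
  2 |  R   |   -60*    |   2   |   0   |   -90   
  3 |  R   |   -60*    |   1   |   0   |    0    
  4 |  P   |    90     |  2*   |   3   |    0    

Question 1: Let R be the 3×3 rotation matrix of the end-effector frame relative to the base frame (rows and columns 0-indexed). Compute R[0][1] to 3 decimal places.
0.250

End-effector y-axis (col 1 of R) = (0.2500,-0.8660,0.4330)
R[0][1] = 0.2500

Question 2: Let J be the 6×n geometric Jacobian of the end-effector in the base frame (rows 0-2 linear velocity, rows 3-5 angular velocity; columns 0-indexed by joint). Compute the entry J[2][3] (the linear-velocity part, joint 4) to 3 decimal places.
prismatic axis z_3 = (-0.8660,0.0000,0.5000)
J_v[:, 3] = z_3; J_ω[:, 3] = (0,0,0)
entry J[2][3] = 0.5000

0.500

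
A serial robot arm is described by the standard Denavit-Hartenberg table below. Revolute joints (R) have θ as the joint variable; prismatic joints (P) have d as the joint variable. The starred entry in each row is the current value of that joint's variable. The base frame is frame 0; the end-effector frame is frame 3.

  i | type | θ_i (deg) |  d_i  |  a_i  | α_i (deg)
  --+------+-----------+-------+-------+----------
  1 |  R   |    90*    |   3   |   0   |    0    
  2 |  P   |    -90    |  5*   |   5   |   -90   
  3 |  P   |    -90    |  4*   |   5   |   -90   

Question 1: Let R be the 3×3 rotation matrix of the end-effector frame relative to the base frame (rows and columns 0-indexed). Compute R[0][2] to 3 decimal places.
1.000

End-effector z-axis (col 2 of R) = (1.0000,0.0000,-0.0000)
R[0][2] = 1.0000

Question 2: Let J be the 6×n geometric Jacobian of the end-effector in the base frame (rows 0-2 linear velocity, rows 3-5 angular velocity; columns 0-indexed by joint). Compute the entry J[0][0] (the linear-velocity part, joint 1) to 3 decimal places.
axis z_0 = ẑ; lever o_n−o_0 = (5.0000,4.0000,13.0000)
cross product → J_v[:, 0] = (-4.0000,5.0000,0.0000)
J_ω[:, 0] = z_0
entry J[0][0] = -4.0000

-4.000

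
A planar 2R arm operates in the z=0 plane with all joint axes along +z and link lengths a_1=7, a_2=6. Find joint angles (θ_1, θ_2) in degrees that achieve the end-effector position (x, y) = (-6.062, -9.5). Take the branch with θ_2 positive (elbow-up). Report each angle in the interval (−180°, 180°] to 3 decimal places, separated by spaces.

-150.000 60.002

cos θ_2 = (126.9978−7²−6²)/(2·7·6) = 0.5000; θ_2 = 60.0017° (elbow-up)
β = atan2(-9.5000,-6.0620) = -122.5422°; ψ = atan2(5.1962,9.9998) = 27.4578°
θ_1 = β − ψ = -150.0000°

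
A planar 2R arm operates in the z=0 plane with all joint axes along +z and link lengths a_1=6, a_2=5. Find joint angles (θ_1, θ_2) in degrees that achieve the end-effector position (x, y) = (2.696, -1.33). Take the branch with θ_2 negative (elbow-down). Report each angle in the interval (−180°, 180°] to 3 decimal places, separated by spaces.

30.001 -150.002

cos θ_2 = (9.0373−6²−5²)/(2·6·5) = -0.8660; θ_2 = -150.0022° (elbow-down)
β = atan2(-1.3300,2.6960) = -26.2582°; ψ = atan2(-2.4998,1.6698) = -56.2588°
θ_1 = β − ψ = 30.0006°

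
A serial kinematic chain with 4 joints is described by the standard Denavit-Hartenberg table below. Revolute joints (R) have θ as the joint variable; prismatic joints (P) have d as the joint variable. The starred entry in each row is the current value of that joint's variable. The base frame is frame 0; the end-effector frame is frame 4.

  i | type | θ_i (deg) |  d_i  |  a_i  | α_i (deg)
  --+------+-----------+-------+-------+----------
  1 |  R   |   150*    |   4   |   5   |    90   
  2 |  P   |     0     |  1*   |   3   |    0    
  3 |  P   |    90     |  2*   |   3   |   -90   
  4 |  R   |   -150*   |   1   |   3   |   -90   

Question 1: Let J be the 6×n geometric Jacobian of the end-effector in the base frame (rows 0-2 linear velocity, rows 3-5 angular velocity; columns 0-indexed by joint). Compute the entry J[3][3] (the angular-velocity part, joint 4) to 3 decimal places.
0.866

axis z_3 = (0.8660,-0.5000,0.0000); lever o_n−o_3 = (1.6160,0.7990,-2.5981)
cross product → J_v[:, 3] = (1.2990,2.2500,1.5000)
J_ω[:, 3] = z_3
entry J[3][3] = 0.8660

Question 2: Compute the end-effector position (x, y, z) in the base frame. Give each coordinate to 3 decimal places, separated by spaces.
-3.812 7.397 4.402

after link 1: o_1 = (-4.3301, 2.5000, 4.0000)
after link 2: o_2 = (-6.4282, 4.8660, 4.0000)
after link 3: o_3 = (-5.4282, 6.5981, 7.0000)
after link 4: o_4 = (-3.8122, 7.3971, 4.4019)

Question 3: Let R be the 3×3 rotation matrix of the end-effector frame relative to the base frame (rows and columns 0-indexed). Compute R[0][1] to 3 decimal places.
End-effector y-axis (col 1 of R) = (-0.8660,0.5000,-0.0000)
R[0][1] = -0.8660

-0.866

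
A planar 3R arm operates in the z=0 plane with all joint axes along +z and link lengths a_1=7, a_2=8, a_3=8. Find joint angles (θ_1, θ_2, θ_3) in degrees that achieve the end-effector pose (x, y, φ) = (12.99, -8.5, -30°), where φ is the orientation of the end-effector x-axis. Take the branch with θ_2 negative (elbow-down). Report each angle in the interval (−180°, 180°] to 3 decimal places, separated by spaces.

wrist centre = target − a_3·(cos φ, sin φ) = (6.0618, -4.5000)
cos θ_2 = (56.9954−7²−8²)/(2·7·8) = -0.5000; θ_2 = -120.0027° (elbow-down)
β = atan2(-4.5000,6.0618) = -36.5885°; ψ = atan2(-6.9280,2.9997) = -66.5885°
θ_1 = β − ψ = 30.0000°
θ_3 = φ − θ_1 − θ_2 = 60.0027° (wrapped to (-180°,180°])

30.000 -120.003 60.003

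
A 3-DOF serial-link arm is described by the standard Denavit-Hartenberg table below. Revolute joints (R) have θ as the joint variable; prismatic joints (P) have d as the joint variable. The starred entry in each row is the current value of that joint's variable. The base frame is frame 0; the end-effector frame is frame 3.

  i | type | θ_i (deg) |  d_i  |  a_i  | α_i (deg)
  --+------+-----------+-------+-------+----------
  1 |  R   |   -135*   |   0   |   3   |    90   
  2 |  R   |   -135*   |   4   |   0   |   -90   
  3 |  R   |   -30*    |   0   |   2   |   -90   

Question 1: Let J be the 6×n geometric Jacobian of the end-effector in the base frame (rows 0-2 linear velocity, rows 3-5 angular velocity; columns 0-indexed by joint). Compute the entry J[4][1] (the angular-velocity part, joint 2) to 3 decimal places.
0.707

axis z_1 = (-0.7071,0.7071,0.0000); lever o_n−o_1 = (-2.6695,4.4016,-1.2247)
cross product → J_v[:, 1] = (-0.8660,-0.8660,-1.2247)
J_ω[:, 1] = z_1
entry J[4][1] = 0.7071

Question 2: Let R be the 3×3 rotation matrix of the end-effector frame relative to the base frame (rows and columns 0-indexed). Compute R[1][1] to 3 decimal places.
0.500

End-effector y-axis (col 1 of R) = (0.5000,0.5000,0.7071)
R[1][1] = 0.5000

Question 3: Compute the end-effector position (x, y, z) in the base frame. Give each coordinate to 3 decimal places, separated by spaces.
-4.791 2.280 -1.225

after link 1: o_1 = (-2.1213, -2.1213, 0.0000)
after link 2: o_2 = (-4.9497, 0.7071, 0.0000)
after link 3: o_3 = (-4.7908, 2.2802, -1.2247)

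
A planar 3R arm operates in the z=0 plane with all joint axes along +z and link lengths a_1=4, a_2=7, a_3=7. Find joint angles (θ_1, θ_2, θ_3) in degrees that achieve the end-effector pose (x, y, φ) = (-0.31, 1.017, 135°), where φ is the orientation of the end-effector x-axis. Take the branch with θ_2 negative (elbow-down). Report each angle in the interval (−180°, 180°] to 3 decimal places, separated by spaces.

45.007 -120.007 -149.999

wrist centre = target − a_3·(cos φ, sin φ) = (4.6397, -3.9327)
cos θ_2 = (36.9938−4²−7²)/(2·4·7) = -0.5001; θ_2 = -120.0074° (elbow-down)
β = atan2(-3.9327,4.6397) = -40.2853°; ψ = atan2(-6.0617,0.4992) = -85.2920°
θ_1 = β − ψ = 45.0067°
θ_3 = φ − θ_1 − θ_2 = -149.9993° (wrapped to (-180°,180°])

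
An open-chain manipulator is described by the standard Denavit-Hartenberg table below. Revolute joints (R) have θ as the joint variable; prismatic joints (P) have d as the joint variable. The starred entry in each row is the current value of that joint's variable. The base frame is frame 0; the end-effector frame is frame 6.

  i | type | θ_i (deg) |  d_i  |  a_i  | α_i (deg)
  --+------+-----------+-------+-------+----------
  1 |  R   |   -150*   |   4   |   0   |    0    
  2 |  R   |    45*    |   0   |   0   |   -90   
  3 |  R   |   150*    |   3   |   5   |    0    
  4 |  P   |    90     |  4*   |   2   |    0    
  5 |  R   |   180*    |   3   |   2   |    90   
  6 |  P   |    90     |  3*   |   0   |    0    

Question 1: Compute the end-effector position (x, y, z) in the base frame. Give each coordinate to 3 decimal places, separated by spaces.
10.108 -0.915 3.000

after link 1: o_1 = (0.0000, 0.0000, 4.0000)
after link 2: o_2 = (0.0000, 0.0000, 4.0000)
after link 3: o_3 = (4.0185, 3.4061, 1.5000)
after link 4: o_4 = (8.1410, 3.3368, 3.2321)
after link 5: o_5 = (10.7800, 1.5944, 1.5000)
after link 6: o_6 = (10.1075, -0.9152, 3.0000)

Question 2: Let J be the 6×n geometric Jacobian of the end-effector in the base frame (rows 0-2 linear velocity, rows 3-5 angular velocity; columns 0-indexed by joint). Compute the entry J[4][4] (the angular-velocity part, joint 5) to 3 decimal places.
axis z_4 = (0.9659,-0.2588,0.0000); lever o_n−o_4 = (1.9665,-4.2519,-0.2321)
cross product → J_v[:, 4] = (0.0601,0.2241,-3.5981)
J_ω[:, 4] = z_4
entry J[4][4] = -0.2588

-0.259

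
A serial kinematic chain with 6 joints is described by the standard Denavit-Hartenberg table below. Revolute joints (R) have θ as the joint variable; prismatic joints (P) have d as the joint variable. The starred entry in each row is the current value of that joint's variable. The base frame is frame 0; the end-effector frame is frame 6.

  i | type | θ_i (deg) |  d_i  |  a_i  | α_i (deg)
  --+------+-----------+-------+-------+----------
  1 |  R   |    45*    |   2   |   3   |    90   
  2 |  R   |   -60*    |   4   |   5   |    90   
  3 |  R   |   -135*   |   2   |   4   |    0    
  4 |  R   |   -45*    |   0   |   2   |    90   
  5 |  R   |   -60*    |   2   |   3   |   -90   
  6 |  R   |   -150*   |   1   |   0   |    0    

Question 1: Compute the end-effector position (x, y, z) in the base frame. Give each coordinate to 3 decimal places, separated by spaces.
after link 1: o_1 = (2.1213, 2.1213, 2.0000)
after link 2: o_2 = (6.7175, 1.0607, -2.3301)
after link 3: o_3 = (2.4928, 0.8359, -0.8806)
after link 4: o_4 = (1.7857, 0.1288, 0.8514)
after link 5: o_5 = (4.2605, -0.2247, 3.4495)
after link 6: o_6 = (3.6482, -0.8371, 3.9495)

3.648 -0.837 3.949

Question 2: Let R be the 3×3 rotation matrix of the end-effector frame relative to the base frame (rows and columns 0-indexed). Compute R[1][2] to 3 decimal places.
End-effector z-axis (col 2 of R) = (-0.6124,-0.6124,0.5000)
R[1][2] = -0.6124

-0.612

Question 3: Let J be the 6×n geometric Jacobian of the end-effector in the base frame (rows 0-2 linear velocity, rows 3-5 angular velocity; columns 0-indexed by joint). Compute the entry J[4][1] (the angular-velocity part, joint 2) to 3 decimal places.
axis z_1 = (0.7071,-0.7071,0.0000); lever o_n−o_1 = (1.5268,-2.9584,1.9495)
cross product → J_v[:, 1] = (-1.3785,-1.3785,-1.0123)
J_ω[:, 1] = z_1
entry J[4][1] = -0.7071

-0.707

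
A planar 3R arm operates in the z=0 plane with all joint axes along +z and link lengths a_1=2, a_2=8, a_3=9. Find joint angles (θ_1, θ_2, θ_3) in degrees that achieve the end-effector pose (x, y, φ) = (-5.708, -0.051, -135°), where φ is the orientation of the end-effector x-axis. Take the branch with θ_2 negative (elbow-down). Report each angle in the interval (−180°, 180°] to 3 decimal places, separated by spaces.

wrist centre = target − a_3·(cos φ, sin φ) = (0.6560, 6.3130)
cos θ_2 = (40.2838−2²−8²)/(2·2·8) = -0.8661; θ_2 = -150.0123° (elbow-down)
β = atan2(6.3130,0.6560) = 84.0679°; ψ = atan2(-3.9985,-4.9291) = -140.9506°
θ_1 = β − ψ = 225.0184°
θ_3 = φ − θ_1 − θ_2 = 149.9938° (wrapped to (-180°,180°])

-134.982 -150.012 149.994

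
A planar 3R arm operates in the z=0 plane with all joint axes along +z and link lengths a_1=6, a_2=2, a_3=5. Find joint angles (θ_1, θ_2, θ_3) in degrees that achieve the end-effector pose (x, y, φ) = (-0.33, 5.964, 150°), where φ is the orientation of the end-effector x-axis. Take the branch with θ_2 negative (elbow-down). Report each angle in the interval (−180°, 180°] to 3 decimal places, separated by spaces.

59.998 -119.999 -149.999

wrist centre = target − a_3·(cos φ, sin φ) = (4.0001, 3.4640)
cos θ_2 = (28.0003−6²−2²)/(2·6·2) = -0.5000; θ_2 = -119.9991° (elbow-down)
β = atan2(3.4640,4.0001) = 40.8917°; ψ = atan2(-1.7321,5.0000) = -19.1067°
θ_1 = β − ψ = 59.9983°
θ_3 = φ − θ_1 − θ_2 = -149.9992° (wrapped to (-180°,180°])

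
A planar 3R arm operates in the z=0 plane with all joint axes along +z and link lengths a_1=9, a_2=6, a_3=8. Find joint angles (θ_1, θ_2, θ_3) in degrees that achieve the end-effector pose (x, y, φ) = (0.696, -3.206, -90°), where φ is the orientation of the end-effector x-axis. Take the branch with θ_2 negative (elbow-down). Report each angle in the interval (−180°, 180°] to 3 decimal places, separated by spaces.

120.000 -150.003 -59.998

wrist centre = target − a_3·(cos φ, sin φ) = (0.6960, 4.7940)
cos θ_2 = (23.4669−9²−6²)/(2·9·6) = -0.8660; θ_2 = -150.0026° (elbow-down)
β = atan2(4.7940,0.6960) = 81.7394°; ψ = atan2(-2.9998,3.8037) = -38.2608°
θ_1 = β − ψ = 120.0002°
θ_3 = φ − θ_1 − θ_2 = -59.9977° (wrapped to (-180°,180°])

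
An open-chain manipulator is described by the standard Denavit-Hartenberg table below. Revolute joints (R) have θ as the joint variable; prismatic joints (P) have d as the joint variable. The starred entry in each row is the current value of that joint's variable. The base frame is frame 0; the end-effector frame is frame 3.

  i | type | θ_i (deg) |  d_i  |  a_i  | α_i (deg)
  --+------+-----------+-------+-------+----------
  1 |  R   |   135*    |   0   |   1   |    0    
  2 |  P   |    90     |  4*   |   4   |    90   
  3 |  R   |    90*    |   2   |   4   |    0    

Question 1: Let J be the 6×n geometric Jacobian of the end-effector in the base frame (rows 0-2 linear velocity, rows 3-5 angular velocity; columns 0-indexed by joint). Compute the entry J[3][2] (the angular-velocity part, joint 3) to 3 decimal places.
-0.707

axis z_2 = (-0.7071,0.7071,0.0000); lever o_n−o_2 = (-1.4142,1.4142,4.0000)
cross product → J_v[:, 2] = (2.8284,2.8284,0.0000)
J_ω[:, 2] = z_2
entry J[3][2] = -0.7071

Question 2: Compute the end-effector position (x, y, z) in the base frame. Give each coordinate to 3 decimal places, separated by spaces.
-4.950 -0.707 8.000

after link 1: o_1 = (-0.7071, 0.7071, 0.0000)
after link 2: o_2 = (-3.5355, -2.1213, 4.0000)
after link 3: o_3 = (-4.9497, -0.7071, 8.0000)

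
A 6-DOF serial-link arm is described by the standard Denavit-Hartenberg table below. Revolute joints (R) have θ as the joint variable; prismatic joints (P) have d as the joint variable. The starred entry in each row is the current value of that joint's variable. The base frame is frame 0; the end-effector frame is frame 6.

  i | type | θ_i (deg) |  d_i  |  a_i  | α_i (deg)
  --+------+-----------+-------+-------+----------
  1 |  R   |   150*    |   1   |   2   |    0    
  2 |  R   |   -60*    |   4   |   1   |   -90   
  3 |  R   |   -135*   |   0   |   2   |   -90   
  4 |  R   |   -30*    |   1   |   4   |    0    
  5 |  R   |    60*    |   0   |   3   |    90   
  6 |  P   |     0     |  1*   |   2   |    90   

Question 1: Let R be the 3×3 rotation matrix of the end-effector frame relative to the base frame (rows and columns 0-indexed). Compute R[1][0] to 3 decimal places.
End-effector x-axis (col 0 of R) = (0.5000,-0.6124,0.6124)
R[1][0] = -0.6124

-0.612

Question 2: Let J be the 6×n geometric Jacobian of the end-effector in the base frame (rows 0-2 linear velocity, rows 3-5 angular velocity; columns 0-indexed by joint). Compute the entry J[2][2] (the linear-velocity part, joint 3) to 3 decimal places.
axis z_2 = (-1.0000,-0.0000,0.0000); lever o_n−o_2 = (-0.3660,-6.5720,7.9862)
cross product → J_v[:, 2] = (-0.0000,7.9862,6.5720)
J_ω[:, 2] = z_2
entry J[2][2] = 6.5720

6.572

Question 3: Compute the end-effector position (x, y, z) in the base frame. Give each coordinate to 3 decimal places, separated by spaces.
-2.098 -4.572 12.986

after link 1: o_1 = (-1.7321, 1.0000, 1.0000)
after link 2: o_2 = (-1.7321, 2.0000, 5.0000)
after link 3: o_3 = (-1.7321, 0.5858, 6.4142)
after link 4: o_4 = (-3.7321, -1.1566, 9.5708)
after link 5: o_5 = (-2.2321, -2.9937, 11.4079)
after link 6: o_6 = (-2.0981, -4.5720, 12.9862)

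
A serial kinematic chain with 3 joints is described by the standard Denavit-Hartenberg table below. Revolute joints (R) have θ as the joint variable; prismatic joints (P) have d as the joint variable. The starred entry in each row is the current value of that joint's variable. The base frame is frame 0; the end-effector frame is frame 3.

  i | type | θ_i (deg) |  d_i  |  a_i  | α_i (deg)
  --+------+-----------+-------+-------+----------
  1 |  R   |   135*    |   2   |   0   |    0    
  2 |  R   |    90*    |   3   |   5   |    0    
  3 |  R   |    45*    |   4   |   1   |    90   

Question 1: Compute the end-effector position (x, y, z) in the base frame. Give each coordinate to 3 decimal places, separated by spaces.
-3.536 -4.536 9.000

after link 1: o_1 = (0.0000, 0.0000, 2.0000)
after link 2: o_2 = (-3.5355, -3.5355, 5.0000)
after link 3: o_3 = (-3.5355, -4.5355, 9.0000)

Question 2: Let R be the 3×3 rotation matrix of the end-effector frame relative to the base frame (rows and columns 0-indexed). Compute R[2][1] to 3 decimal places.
End-effector y-axis (col 1 of R) = (0.0000,-0.0000,1.0000)
R[2][1] = 1.0000

1.000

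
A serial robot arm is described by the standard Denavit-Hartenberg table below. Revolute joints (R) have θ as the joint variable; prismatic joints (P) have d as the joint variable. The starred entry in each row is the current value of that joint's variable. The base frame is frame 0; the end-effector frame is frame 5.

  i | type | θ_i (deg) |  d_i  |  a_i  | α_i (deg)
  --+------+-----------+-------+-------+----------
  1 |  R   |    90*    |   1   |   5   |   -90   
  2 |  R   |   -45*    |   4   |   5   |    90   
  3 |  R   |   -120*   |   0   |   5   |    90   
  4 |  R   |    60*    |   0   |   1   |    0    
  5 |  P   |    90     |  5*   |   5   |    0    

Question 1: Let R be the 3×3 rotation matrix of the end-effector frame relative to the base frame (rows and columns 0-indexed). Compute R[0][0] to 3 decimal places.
-0.750

End-effector x-axis (col 0 of R) = (-0.7500,-0.0474,0.6597)
R[0][0] = -0.7500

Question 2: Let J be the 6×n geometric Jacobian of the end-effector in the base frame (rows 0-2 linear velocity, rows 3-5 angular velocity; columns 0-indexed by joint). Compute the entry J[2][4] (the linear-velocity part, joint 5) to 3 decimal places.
-0.612

prismatic axis z_4 = (-0.5000,-0.6124,-0.6124)
J_v[:, 4] = z_4; J_ω[:, 4] = (0,0,0)
entry J[2][4] = -0.6124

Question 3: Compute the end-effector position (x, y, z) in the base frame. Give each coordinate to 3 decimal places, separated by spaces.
-5.487 2.680 3.440

after link 1: o_1 = (0.0000, 5.0000, 1.0000)
after link 2: o_2 = (-4.0000, 8.5355, 4.5355)
after link 3: o_3 = (0.3301, 6.7678, 2.7678)
after link 4: o_4 = (0.7631, 5.9786, 3.2034)
after link 5: o_5 = (-5.4869, 2.6799, 3.4402)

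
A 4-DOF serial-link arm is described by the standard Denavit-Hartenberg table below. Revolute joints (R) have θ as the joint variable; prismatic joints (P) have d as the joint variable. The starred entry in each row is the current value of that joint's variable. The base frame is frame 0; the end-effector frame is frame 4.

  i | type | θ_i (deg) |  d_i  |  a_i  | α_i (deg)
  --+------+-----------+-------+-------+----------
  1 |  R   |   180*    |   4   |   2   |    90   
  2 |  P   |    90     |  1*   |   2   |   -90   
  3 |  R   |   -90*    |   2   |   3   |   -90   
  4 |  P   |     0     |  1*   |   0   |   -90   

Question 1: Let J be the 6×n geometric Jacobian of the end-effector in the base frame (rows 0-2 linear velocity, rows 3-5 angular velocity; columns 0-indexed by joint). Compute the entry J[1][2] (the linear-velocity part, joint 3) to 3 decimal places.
axis z_2 = (1.0000,-0.0000,0.0000); lever o_n−o_2 = (2.0000,3.0000,1.0000)
cross product → J_v[:, 2] = (-0.0000,-1.0000,3.0000)
J_ω[:, 2] = z_2
entry J[1][2] = -1.0000

-1.000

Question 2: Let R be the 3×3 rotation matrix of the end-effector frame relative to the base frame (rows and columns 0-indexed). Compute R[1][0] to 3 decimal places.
End-effector x-axis (col 0 of R) = (0.0000,1.0000,0.0000)
R[1][0] = 1.0000

1.000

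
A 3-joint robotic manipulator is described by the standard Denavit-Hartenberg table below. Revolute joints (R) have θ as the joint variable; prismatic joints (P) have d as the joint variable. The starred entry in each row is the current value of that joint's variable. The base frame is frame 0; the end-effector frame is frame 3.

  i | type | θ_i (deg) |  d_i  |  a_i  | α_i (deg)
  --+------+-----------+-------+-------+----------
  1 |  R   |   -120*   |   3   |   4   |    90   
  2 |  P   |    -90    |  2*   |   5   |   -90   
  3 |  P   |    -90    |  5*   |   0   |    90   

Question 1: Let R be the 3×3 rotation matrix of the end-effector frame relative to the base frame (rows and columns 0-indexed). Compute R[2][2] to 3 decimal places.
1.000

End-effector z-axis (col 2 of R) = (0.0000,0.0000,1.0000)
R[2][2] = 1.0000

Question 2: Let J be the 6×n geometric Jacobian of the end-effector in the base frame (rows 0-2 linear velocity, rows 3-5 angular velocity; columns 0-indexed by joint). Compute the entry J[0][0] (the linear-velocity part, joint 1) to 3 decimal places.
axis z_0 = ẑ; lever o_n−o_0 = (-6.2321,-6.7942,-2.0000)
cross product → J_v[:, 0] = (6.7942,-6.2321,0.0000)
J_ω[:, 0] = z_0
entry J[0][0] = 6.7942

6.794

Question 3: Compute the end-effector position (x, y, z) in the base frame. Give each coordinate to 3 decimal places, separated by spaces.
-6.232 -6.794 -2.000

after link 1: o_1 = (-2.0000, -3.4641, 3.0000)
after link 2: o_2 = (-3.7321, -2.4641, -2.0000)
after link 3: o_3 = (-6.2321, -6.7942, -2.0000)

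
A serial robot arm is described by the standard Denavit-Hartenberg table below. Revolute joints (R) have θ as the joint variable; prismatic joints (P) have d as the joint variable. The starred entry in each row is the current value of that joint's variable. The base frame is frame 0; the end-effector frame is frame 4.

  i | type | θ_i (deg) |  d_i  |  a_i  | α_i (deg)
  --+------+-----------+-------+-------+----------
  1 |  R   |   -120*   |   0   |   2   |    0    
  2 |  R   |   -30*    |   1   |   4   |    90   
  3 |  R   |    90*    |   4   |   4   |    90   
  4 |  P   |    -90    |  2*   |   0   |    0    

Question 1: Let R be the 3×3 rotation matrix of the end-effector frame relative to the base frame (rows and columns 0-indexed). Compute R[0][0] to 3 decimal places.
0.500

End-effector x-axis (col 0 of R) = (0.5000,-0.8660,0.0000)
R[0][0] = 0.5000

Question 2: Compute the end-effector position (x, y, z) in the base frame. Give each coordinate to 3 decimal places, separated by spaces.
-8.196 -1.268 5.000

after link 1: o_1 = (-1.0000, -1.7321, 0.0000)
after link 2: o_2 = (-4.4641, -3.7321, 1.0000)
after link 3: o_3 = (-6.4641, -0.2679, 5.0000)
after link 4: o_4 = (-8.1962, -1.2679, 5.0000)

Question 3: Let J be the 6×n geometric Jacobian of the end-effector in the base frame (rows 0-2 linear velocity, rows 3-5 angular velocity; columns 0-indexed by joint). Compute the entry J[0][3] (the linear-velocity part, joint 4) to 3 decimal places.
prismatic axis z_3 = (-0.8660,-0.5000,-0.0000)
J_v[:, 3] = z_3; J_ω[:, 3] = (0,0,0)
entry J[0][3] = -0.8660

-0.866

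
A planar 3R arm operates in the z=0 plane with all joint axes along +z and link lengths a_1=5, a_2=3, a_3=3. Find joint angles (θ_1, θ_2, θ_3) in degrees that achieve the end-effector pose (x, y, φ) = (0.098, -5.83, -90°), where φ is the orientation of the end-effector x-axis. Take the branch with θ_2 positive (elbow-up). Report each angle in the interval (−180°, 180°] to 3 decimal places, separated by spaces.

wrist centre = target − a_3·(cos φ, sin φ) = (0.0980, -2.8300)
cos θ_2 = (8.0185−5²−3²)/(2·5·3) = -0.8660; θ_2 = 150.0028° (elbow-up)
β = atan2(-2.8300,0.0980) = -88.0167°; ψ = atan2(1.4999,2.4019) = 31.9834°
θ_1 = β − ψ = -120.0001°
θ_3 = φ − θ_1 − θ_2 = -120.0027° (wrapped to (-180°,180°])

-120.000 150.003 -120.003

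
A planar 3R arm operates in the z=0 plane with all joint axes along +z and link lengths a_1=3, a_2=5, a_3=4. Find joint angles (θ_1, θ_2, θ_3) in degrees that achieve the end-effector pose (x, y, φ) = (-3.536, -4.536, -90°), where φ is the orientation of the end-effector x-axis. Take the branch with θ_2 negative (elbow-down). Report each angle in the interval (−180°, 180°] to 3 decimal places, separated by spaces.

-72.779 -134.990 117.769

wrist centre = target − a_3·(cos φ, sin φ) = (-3.5360, -0.5360)
cos θ_2 = (12.7906−3²−5²)/(2·3·5) = -0.7070; θ_2 = -134.9897° (elbow-down)
β = atan2(-0.5360,-3.5360) = -171.3805°; ψ = atan2(-3.5362,-0.5349) = -98.6017°
θ_1 = β − ψ = -72.7788°
θ_3 = φ − θ_1 − θ_2 = 117.7686° (wrapped to (-180°,180°])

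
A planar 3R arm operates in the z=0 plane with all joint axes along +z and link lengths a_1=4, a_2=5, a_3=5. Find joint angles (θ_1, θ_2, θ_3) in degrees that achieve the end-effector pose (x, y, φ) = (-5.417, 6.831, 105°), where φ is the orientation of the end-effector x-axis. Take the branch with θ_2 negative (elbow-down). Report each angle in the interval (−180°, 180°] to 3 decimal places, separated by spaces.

wrist centre = target − a_3·(cos φ, sin φ) = (-4.1229, 2.0014)
cos θ_2 = (21.0038−4²−5²)/(2·4·5) = -0.4999; θ_2 = -119.9937° (elbow-down)
β = atan2(2.0014,-4.1229) = 154.1068°; ψ = atan2(-4.3304,1.5005) = -70.8889°
θ_1 = β − ψ = 224.9957°
θ_3 = φ − θ_1 − θ_2 = -0.0020° (wrapped to (-180°,180°])

-135.004 -119.994 -0.002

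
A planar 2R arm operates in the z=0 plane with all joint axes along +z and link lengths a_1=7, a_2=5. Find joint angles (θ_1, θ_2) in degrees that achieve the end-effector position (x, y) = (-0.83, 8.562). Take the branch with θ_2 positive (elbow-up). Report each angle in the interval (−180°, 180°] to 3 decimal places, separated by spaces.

cos θ_2 = (73.9967−7²−5²)/(2·7·5) = -0.0000; θ_2 = 90.0027° (elbow-up)
β = atan2(8.5620,-0.8300) = 95.5370°; ψ = atan2(5.0000,6.9998) = 35.5386°
θ_1 = β − ψ = 59.9984°

59.998 90.003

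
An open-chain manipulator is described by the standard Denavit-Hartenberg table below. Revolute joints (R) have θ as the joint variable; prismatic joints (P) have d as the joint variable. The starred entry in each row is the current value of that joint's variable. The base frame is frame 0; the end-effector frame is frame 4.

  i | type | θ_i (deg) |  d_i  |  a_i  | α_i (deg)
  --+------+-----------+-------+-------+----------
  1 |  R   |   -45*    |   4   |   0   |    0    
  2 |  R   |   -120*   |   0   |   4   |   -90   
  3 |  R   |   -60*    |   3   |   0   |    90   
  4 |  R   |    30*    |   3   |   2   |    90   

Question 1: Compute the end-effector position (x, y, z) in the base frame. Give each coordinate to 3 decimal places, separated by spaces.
-1.155 -4.451 7.000

after link 1: o_1 = (0.0000, 0.0000, 4.0000)
after link 2: o_2 = (-3.8637, -1.0353, 4.0000)
after link 3: o_3 = (-3.0872, -3.9331, 4.0000)
after link 4: o_4 = (-1.1554, -4.4507, 7.0000)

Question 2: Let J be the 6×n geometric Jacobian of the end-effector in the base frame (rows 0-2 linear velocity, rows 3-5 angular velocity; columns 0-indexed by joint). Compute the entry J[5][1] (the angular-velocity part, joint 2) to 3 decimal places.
1.000

axis z_1 = (0.0000,0.0000,1.0000); lever o_n−o_1 = (-1.1554,-4.4507,3.0000)
cross product → J_v[:, 1] = (4.4507,-1.1554,0.0000)
J_ω[:, 1] = z_1
entry J[5][1] = 1.0000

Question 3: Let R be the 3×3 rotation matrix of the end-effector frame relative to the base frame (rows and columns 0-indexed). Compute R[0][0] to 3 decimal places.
End-effector x-axis (col 0 of R) = (-0.2888,-0.5950,0.7500)
R[0][0] = -0.2888

-0.289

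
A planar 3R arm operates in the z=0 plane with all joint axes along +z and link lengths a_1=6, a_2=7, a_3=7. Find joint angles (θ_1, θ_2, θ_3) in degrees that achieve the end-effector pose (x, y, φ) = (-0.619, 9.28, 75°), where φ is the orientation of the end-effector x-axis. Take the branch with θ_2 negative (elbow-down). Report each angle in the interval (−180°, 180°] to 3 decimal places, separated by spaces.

wrist centre = target − a_3·(cos φ, sin φ) = (-2.4307, 2.5185)
cos θ_2 = (12.2514−6²−7²)/(2·6·7) = -0.8661; θ_2 = -150.0034° (elbow-down)
β = atan2(2.5185,-2.4307) = 133.9838°; ψ = atan2(-3.4996,-0.0624) = -91.0212°
θ_1 = β − ψ = 225.0051°
θ_3 = φ − θ_1 − θ_2 = -0.0017° (wrapped to (-180°,180°])

-134.995 -150.003 -0.002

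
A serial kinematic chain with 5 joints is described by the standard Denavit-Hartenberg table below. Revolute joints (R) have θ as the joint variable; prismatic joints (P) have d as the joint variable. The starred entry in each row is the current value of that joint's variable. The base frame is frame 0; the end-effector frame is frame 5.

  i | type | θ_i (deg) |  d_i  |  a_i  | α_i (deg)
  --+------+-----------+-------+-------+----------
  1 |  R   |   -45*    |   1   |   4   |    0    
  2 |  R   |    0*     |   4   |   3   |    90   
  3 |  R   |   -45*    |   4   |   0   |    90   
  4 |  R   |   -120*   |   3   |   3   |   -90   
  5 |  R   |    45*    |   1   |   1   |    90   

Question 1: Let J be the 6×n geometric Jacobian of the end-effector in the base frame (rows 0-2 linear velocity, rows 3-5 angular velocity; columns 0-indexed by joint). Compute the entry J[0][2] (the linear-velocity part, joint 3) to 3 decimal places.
axis z_2 = (-0.7071,-0.7071,0.0000); lever o_n−o_2 = (-1.8450,1.4355,-0.9230)
cross product → J_v[:, 2] = (0.6527,-0.6527,-2.3196)
J_ω[:, 2] = z_2
entry J[0][2] = 0.6527

0.653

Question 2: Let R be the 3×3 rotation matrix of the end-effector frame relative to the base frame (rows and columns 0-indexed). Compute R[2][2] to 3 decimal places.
-0.250

End-effector z-axis (col 2 of R) = (-0.0973,0.9633,-0.2500)
R[2][2] = -0.2500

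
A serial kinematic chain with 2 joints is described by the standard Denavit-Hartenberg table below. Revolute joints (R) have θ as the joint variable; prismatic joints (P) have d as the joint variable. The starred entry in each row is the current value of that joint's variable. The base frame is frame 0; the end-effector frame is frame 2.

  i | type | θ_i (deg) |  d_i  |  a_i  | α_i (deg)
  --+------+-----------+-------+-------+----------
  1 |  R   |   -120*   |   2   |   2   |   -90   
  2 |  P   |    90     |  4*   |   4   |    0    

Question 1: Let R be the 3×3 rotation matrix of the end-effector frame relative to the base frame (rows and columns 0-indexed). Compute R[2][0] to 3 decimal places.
End-effector x-axis (col 0 of R) = (0.0000,-0.0000,-1.0000)
R[2][0] = -1.0000

-1.000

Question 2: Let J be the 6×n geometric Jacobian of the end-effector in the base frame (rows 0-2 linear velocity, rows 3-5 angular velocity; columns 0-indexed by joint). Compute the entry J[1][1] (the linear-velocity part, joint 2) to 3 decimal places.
-0.500

prismatic axis z_1 = (0.8660,-0.5000,0.0000)
J_v[:, 1] = z_1; J_ω[:, 1] = (0,0,0)
entry J[1][1] = -0.5000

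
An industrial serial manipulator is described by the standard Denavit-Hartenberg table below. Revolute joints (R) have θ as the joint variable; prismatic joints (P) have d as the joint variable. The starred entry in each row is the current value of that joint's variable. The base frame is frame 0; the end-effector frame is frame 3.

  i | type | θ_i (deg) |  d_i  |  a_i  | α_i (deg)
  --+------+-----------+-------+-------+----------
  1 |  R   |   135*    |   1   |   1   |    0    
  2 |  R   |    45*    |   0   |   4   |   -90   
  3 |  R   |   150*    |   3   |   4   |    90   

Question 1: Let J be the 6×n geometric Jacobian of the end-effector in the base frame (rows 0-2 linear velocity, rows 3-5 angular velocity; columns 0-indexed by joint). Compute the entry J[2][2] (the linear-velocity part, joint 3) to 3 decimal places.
3.464

axis z_2 = (-0.0000,-1.0000,0.0000); lever o_n−o_2 = (3.4641,-3.0000,-2.0000)
cross product → J_v[:, 2] = (2.0000,-0.0000,3.4641)
J_ω[:, 2] = z_2
entry J[2][2] = 3.4641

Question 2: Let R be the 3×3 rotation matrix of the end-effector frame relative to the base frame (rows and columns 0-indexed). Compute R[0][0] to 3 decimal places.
End-effector x-axis (col 0 of R) = (0.8660,-0.0000,-0.5000)
R[0][0] = 0.8660

0.866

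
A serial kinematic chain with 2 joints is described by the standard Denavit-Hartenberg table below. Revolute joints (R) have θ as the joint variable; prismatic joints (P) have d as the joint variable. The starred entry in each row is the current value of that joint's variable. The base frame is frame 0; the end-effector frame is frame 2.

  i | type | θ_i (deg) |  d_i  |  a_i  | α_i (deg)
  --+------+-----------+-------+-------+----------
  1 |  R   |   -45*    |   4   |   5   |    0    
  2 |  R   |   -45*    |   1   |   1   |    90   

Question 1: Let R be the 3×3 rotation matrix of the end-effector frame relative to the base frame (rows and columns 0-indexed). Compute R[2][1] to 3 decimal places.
End-effector y-axis (col 1 of R) = (0.0000,0.0000,1.0000)
R[2][1] = 1.0000

1.000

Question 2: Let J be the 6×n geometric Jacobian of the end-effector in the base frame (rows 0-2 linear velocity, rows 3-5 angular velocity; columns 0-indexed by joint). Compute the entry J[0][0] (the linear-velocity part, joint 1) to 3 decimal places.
axis z_0 = ẑ; lever o_n−o_0 = (3.5355,-4.5355,5.0000)
cross product → J_v[:, 0] = (4.5355,3.5355,-0.0000)
J_ω[:, 0] = z_0
entry J[0][0] = 4.5355

4.536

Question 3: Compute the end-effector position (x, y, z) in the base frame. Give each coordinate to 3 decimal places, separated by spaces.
after link 1: o_1 = (3.5355, -3.5355, 4.0000)
after link 2: o_2 = (3.5355, -4.5355, 5.0000)

3.536 -4.536 5.000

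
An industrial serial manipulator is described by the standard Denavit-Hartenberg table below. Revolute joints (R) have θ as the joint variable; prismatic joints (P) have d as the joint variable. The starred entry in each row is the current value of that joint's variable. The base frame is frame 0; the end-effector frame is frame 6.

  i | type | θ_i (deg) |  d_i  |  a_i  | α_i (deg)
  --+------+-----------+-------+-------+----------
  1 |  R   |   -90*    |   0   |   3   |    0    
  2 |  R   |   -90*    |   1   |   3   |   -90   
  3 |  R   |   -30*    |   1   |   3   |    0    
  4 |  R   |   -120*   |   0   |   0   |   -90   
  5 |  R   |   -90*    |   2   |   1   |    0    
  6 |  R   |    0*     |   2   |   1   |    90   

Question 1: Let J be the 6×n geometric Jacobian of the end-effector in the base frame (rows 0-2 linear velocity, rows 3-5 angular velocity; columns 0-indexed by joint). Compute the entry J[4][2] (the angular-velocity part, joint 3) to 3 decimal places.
-1.000

axis z_2 = (0.0000,-1.0000,0.0000); lever o_n−o_2 = (-4.5981,-3.0000,4.9641)
cross product → J_v[:, 2] = (-4.9641,-0.0000,-4.5981)
J_ω[:, 2] = z_2
entry J[4][2] = -1.0000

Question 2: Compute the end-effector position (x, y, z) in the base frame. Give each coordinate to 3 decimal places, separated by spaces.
after link 1: o_1 = (0.0000, -3.0000, 0.0000)
after link 2: o_2 = (-3.0000, -3.0000, 1.0000)
after link 3: o_3 = (-5.5981, -4.0000, 2.5000)
after link 4: o_4 = (-5.5981, -4.0000, 2.5000)
after link 5: o_5 = (-6.5981, -5.0000, 4.2321)
after link 6: o_6 = (-7.5981, -6.0000, 5.9641)

-7.598 -6.000 5.964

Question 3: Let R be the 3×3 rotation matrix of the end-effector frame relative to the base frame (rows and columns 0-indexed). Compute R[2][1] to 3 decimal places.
0.866

End-effector y-axis (col 1 of R) = (-0.5000,-0.0000,0.8660)
R[2][1] = 0.8660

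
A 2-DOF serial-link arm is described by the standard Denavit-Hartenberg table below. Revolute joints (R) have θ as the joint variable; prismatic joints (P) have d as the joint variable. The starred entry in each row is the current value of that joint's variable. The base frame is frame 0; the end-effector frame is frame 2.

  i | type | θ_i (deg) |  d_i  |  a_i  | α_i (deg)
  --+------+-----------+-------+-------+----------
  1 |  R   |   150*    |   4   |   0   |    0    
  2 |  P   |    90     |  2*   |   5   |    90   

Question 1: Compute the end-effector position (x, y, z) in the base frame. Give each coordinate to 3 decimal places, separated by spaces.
-2.500 -4.330 6.000

after link 1: o_1 = (0.0000, 0.0000, 4.0000)
after link 2: o_2 = (-2.5000, -4.3301, 6.0000)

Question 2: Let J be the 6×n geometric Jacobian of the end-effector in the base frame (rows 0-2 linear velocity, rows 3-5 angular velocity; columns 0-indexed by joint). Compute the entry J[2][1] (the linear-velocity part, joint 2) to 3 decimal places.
1.000

prismatic axis z_1 = (0.0000,0.0000,1.0000)
J_v[:, 1] = z_1; J_ω[:, 1] = (0,0,0)
entry J[2][1] = 1.0000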